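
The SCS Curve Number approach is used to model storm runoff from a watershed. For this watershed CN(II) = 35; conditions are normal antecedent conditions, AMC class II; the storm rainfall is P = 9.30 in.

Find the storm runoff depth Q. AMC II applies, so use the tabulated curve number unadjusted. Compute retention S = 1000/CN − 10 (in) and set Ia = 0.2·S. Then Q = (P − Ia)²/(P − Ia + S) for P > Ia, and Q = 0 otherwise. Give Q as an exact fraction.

CN(II) = 35; AMC II needs no correction.
Max retention: S = 1000/35 − 10 = 130/7 in (≈ 18.571 in)
Ia = 0.2S: 0.2·18.571 = 3.714 in (exactly 26/7)
Since P=9.300 > Ia=3.714: effective rainfall P−Ia = 391/70 in
Runoff Q = (P−Ia)²/(P−Ia+S) = (5.586)²/(5.586+18.571) = 152881/118370 ≈ 1.292 in

Q = 152881/118370 in ≈ 1.292 in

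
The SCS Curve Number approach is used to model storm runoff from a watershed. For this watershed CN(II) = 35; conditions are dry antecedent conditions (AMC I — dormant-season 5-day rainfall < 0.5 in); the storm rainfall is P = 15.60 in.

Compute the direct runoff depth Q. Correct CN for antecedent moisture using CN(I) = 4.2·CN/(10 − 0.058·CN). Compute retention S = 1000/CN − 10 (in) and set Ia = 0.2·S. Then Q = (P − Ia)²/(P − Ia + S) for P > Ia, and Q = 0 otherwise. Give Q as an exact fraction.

CN(I) from CN(II)=35: (4.2·35)/(10 − 0.058·35) = 14700/797 ≈ 18.444
Max retention: S = 1000/(14700/797) − 10 = 6500/147 in (≈ 44.218 in)
Ia = 0.2·(6500/147) = 1300/147 in ≈ 8.844 in
P − Ia = 15.600 − 8.844 = 4966/735 ≈ 6.756 in (> 0, runoff occurs)
Q = (4966/735)²/((4966/735) + 6500/147) = (24661156/540225)/(37466/735) = 948506/1059135 in ≈ 0.896 in

Q = 948506/1059135 in ≈ 0.896 in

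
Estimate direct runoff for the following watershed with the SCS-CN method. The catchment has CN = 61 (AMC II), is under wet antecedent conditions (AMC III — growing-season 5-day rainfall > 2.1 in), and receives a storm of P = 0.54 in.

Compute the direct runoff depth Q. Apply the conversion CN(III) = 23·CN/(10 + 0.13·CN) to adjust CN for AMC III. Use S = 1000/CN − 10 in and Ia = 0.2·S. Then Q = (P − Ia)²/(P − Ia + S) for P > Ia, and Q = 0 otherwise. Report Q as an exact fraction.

Q = 0 in ≈ 0.000 in

Wet (AMC III): CN(III) = 23·61/(10 + 0.13·61) = 1403/(1793/100) = 140300/1793 ≈ 78.249
Max retention: S = 1000/(140300/1793) − 10 = 3900/1403 in (≈ 2.780 in)
Ia = 0.2·(3900/1403) = 780/1403 in ≈ 0.556 in
P = 0.540 ≤ Ia = 0.556 in: entire storm abstracted, Q = 0.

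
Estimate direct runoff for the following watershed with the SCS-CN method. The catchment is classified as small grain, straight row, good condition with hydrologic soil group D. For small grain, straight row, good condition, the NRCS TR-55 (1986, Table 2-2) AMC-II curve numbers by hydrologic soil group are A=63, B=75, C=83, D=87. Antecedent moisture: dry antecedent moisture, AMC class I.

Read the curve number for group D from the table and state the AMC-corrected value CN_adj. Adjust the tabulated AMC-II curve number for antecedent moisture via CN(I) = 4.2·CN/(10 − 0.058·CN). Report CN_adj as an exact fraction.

NRCS table: small grain, straight row, good condition, soil group D → CN(II) = 87
Adjust CN=87 to AMC I: 4.2·87/(10 − 0.058·87) → (1827/5) ÷ (2477/500) = 182700/2477 ≈ 73.759

CN_adj = 182700/2477 ≈ 73.759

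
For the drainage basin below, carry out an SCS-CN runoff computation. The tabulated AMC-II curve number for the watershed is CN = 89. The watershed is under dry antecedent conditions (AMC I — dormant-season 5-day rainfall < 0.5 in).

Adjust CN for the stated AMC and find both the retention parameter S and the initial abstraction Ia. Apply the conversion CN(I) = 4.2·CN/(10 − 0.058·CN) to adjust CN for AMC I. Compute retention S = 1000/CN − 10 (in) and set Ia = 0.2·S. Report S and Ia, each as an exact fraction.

S = 5500/1869 in ≈ 2.943 in; Ia = 1100/1869 in ≈ 0.589 in

Dry (AMC I): CN(I) = 4.2·89/(10 − 0.058·89) = (1869/5)/(2419/500) = 186900/2419 ≈ 77.263
S = 1000/(186900/2419) − 10 = 5500/1869 in ≈ 2.943 in
Ia = 0.2·(5500/1869) = 1100/1869 in ≈ 0.589 in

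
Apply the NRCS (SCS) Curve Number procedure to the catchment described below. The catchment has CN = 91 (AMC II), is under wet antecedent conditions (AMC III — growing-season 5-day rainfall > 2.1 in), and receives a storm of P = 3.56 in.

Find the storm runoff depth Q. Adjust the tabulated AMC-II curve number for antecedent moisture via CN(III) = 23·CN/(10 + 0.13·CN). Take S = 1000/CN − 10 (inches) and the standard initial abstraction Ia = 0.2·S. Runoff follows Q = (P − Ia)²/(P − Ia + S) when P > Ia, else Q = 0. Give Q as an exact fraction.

Wet (AMC III): CN(III) = 23·91/(10 + 0.13·91) = 2093/(2183/100) = 209300/2183 ≈ 95.877
Retention S: 1000/CN − 10 with CN=95.877 → S = 900/2093 ≈ 0.430 in
Ia = 0.2·(900/2093) = 180/2093 in ≈ 0.086 in
Since P=3.560 > Ia=0.086: effective rainfall P−Ia = 181777/52325 in
Q: (181777/52325)² ÷ (204277/52325) = 33042877729/10688794025 in (≈ 3.091 in)

Q = 33042877729/10688794025 in ≈ 3.091 in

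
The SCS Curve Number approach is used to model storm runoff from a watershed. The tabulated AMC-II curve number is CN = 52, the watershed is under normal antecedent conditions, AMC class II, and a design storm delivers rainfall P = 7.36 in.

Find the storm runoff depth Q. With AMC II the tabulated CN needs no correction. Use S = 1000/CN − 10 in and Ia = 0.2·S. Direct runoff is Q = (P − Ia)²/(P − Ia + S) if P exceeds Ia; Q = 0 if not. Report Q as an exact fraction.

AMC II — tabulated CN = 52 applies directly.
Max retention: S = 1000/52 − 10 = 120/13 in (≈ 9.231 in)
Ia = 0.2·(120/13) = 24/13 in ≈ 1.846 in
P − Ia = 7.360 − 1.846 = 1792/325 ≈ 5.514 in (> 0, runoff occurs)
Q = (1792/325)²/((1792/325) + 120/13) = (3211264/105625)/(4792/325) = 401408/194675 in ≈ 2.062 in

Q = 401408/194675 in ≈ 2.062 in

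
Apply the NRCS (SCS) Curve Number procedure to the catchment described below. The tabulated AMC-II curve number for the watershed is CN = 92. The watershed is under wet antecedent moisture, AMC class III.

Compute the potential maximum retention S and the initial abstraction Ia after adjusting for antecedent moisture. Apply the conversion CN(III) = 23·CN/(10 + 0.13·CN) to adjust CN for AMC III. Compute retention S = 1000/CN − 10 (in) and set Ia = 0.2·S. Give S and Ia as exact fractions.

S = 200/529 in ≈ 0.378 in; Ia = 40/529 in ≈ 0.076 in

Wet (AMC III): CN(III) = 23·92/(10 + 0.13·92) = 2116/(549/25) = 52900/549 ≈ 96.357
Max retention: S = 1000/(52900/549) − 10 = 200/529 in (≈ 0.378 in)
Ia = 0.2S: 0.2·0.378 = 0.076 in (exactly 40/529)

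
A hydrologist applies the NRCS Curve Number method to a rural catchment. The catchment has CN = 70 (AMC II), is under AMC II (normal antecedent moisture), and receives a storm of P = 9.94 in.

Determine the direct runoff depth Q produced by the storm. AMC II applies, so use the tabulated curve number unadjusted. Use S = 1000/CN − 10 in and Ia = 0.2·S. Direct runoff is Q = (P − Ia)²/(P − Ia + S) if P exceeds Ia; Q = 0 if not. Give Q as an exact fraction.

Q = 10106041/1637650 in ≈ 6.171 in

CN(II) = 70; AMC II needs no correction.
Max retention: S = 1000/70 − 10 = 30/7 in (≈ 4.286 in)
Ia = 0.2·(30/7) = 6/7 in ≈ 0.857 in
Excess rainfall: 9.940 − 0.857 = 9.083 in; P > Ia so Q > 0
Q: (3179/350)² ÷ (4679/350) = 10106041/1637650 in (≈ 6.171 in)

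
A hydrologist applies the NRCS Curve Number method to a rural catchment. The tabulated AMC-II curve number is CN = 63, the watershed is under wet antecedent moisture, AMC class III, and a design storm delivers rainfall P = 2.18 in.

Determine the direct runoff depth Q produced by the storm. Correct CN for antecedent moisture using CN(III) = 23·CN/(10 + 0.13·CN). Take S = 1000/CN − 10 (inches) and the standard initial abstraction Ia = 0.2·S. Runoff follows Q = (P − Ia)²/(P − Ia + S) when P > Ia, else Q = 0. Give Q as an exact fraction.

Q = 14626725481/22165425450 in ≈ 0.660 in

Wet (AMC III): CN(III) = 23·63/(10 + 0.13·63) = 1449/(1819/100) = 144900/1819 ≈ 79.659
Retention S: 1000/CN − 10 with CN=79.659 → S = 3700/1449 ≈ 2.553 in
Initial abstraction Ia = S/5 = (3700/1449)/5 = 740/1449 ≈ 0.511 in
P − Ia = 2.180 − 0.511 = 120941/72450 ≈ 1.669 in (> 0, runoff occurs)
Q: (120941/72450)² ÷ (305941/72450) = 14626725481/22165425450 in (≈ 0.660 in)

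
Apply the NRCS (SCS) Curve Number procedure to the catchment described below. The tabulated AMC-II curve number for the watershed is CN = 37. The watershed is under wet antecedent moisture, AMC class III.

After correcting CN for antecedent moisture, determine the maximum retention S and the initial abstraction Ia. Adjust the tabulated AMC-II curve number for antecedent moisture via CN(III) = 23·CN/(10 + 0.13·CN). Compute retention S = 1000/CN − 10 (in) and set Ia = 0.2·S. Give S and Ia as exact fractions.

Wet (AMC III): CN(III) = 23·37/(10 + 0.13·37) = 851/(1481/100) = 85100/1481 ≈ 57.461
S = 1000/(85100/1481) − 10 = 6300/851 in ≈ 7.403 in
Initial abstraction Ia = S/5 = (6300/851)/5 = 1260/851 ≈ 1.481 in

S = 6300/851 in ≈ 7.403 in; Ia = 1260/851 in ≈ 1.481 in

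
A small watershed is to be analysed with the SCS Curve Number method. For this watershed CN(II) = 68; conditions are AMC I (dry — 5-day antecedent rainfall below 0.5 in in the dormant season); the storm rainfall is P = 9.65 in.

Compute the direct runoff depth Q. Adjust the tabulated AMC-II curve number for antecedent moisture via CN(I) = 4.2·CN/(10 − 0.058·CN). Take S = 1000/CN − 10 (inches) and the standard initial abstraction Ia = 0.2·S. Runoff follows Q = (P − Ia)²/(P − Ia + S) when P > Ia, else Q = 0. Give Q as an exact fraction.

Q = 2798515801/948913140 in ≈ 2.949 in

CN(I) from CN(II)=68: (4.2·68)/(10 − 0.058·68) = 35700/757 ≈ 47.160
Max retention: S = 1000/(35700/757) − 10 = 4000/357 in (≈ 11.204 in)
Initial abstraction Ia = S/5 = (4000/357)/5 = 800/357 ≈ 2.241 in
P − Ia = 9.650 − 2.241 = 52901/7140 ≈ 7.409 in (> 0, runoff occurs)
Q: (52901/7140)² ÷ (132901/7140) = 2798515801/948913140 in (≈ 2.949 in)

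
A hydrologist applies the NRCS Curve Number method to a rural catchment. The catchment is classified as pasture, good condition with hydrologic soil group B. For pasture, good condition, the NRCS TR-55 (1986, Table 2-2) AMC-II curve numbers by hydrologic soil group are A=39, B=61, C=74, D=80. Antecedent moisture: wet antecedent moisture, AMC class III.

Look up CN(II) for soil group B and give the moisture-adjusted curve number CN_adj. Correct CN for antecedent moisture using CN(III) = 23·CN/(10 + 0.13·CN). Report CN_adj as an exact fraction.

NRCS table: pasture, good condition, soil group B → CN(II) = 61
Adjust CN=61 to AMC III: 23·61/(10 + 0.13·61) → 1403 ÷ (1793/100) = 140300/1793 ≈ 78.249

CN_adj = 140300/1793 ≈ 78.249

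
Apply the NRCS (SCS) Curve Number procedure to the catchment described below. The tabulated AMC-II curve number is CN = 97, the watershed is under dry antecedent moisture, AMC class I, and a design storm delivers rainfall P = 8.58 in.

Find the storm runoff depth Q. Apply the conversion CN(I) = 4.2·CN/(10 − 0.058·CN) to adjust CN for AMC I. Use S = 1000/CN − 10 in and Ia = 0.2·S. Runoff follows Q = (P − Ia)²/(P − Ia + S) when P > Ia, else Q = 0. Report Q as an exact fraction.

Q = 81962536681/10568329450 in ≈ 7.755 in

Dry (AMC I): CN(I) = 4.2·97/(10 − 0.058·97) = (2037/5)/(2187/500) = 67900/729 ≈ 93.141
Max retention: S = 1000/(67900/729) − 10 = 500/679 in (≈ 0.736 in)
Initial abstraction Ia = S/5 = (500/679)/5 = 100/679 ≈ 0.147 in
Excess rainfall: 8.580 − 0.147 = 8.433 in; P > Ia so Q > 0
Q: (286291/33950)² ÷ (311291/33950) = 81962536681/10568329450 in (≈ 7.755 in)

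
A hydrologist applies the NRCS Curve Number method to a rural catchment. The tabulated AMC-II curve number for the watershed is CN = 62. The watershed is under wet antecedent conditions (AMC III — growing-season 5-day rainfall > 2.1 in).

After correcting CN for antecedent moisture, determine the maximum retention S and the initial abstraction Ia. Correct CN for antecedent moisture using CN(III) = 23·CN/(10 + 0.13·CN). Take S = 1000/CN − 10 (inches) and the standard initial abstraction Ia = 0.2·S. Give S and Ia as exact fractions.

S = 1900/713 in ≈ 2.665 in; Ia = 380/713 in ≈ 0.533 in

Adjust CN=62 to AMC III: 23·62/(10 + 0.13·62) → 1426 ÷ (903/50) = 71300/903 ≈ 78.959
Retention S: 1000/CN − 10 with CN=78.959 → S = 1900/713 ≈ 2.665 in
Initial abstraction Ia = S/5 = (1900/713)/5 = 380/713 ≈ 0.533 in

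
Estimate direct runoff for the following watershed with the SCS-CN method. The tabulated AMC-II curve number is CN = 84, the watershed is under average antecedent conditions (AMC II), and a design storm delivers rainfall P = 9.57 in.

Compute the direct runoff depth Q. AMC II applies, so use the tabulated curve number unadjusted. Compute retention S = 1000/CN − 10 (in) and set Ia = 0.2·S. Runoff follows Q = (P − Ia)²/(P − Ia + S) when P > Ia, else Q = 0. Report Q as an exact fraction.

AMC II — tabulated CN = 84 applies directly.
Max retention: S = 1000/84 − 10 = 40/21 in (≈ 1.905 in)
Initial abstraction Ia = S/5 = (40/21)/5 = 8/21 ≈ 0.381 in
Since P=9.570 > Ia=0.381: effective rainfall P−Ia = 19297/2100 in
Runoff Q = (P−Ia)²/(P−Ia+S) = (9.189)²/(9.189+1.905) = 372374209/48923700 ≈ 7.611 in

Q = 372374209/48923700 in ≈ 7.611 in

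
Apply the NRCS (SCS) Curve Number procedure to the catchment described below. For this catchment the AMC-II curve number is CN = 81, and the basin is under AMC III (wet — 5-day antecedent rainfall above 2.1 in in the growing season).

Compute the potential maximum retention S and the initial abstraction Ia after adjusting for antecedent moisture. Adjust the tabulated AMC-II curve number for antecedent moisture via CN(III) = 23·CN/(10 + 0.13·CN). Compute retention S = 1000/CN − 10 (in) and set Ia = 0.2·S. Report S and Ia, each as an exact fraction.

Wet (AMC III): CN(III) = 23·81/(10 + 0.13·81) = 1863/(2053/100) = 186300/2053 ≈ 90.745
Max retention: S = 1000/(186300/2053) − 10 = 1900/1863 in (≈ 1.020 in)
Initial abstraction Ia = S/5 = (1900/1863)/5 = 380/1863 ≈ 0.204 in

S = 1900/1863 in ≈ 1.020 in; Ia = 380/1863 in ≈ 0.204 in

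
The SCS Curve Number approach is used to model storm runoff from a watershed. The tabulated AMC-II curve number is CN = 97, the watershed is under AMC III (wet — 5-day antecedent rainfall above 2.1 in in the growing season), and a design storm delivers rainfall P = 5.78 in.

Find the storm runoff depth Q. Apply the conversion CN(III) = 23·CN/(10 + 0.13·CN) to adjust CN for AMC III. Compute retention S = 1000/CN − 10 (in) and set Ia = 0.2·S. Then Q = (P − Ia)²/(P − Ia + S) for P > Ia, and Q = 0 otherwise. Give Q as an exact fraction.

CN(III) from CN(II)=97: (23·97)/(10 + 0.13·97) = 223100/2261 ≈ 98.673
Max retention: S = 1000/(223100/2261) − 10 = 300/2231 in (≈ 0.134 in)
Ia = 0.2·(300/2231) = 60/2231 in ≈ 0.027 in
Since P=5.780 > Ia=0.027: effective rainfall P−Ia = 641759/111550 in
Runoff Q = (P−Ia)²/(P−Ia+S) = (5.753)²/(5.753+0.134) = 411854614081/73261466450 ≈ 5.622 in

Q = 411854614081/73261466450 in ≈ 5.622 in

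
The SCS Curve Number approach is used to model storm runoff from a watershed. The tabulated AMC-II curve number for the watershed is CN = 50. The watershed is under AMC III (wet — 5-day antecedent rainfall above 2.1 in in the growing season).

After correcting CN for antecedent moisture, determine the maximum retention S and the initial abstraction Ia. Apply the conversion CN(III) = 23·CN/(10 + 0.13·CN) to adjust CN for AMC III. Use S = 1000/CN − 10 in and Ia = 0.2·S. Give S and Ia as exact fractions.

Wet (AMC III): CN(III) = 23·50/(10 + 0.13·50) = 1150/(33/2) = 2300/33 ≈ 69.697
Max retention: S = 1000/(2300/33) − 10 = 100/23 in (≈ 4.348 in)
Ia = 0.2S: 0.2·4.348 = 0.870 in (exactly 20/23)

S = 100/23 in ≈ 4.348 in; Ia = 20/23 in ≈ 0.870 in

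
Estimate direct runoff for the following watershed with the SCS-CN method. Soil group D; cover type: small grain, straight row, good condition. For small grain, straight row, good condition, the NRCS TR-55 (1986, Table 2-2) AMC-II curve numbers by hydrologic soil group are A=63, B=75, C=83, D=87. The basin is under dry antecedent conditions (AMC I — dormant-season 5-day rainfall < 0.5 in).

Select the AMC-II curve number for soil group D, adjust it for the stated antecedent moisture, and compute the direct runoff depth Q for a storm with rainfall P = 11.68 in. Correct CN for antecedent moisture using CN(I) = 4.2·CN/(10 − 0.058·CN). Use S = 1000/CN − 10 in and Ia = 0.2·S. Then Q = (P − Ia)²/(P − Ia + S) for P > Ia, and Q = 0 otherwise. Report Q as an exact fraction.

NRCS table: small grain, straight row, good condition, soil group D → CN(II) = 87
Dry (AMC I): CN(I) = 4.2·87/(10 − 0.058·87) = (1827/5)/(2477/500) = 182700/2477 ≈ 73.759
Max retention: S = 1000/(182700/2477) − 10 = 6500/1827 in (≈ 3.558 in)
Ia = 0.2·(6500/1827) = 1300/1827 in ≈ 0.712 in
Excess rainfall: 11.680 − 0.712 = 10.968 in; P > Ia so Q > 0
Runoff Q = (P−Ia)²/(P−Ia+S) = (10.968)²/(10.968+3.558) = 62746242064/7576157925 ≈ 8.282 in

Q = 62746242064/7576157925 in ≈ 8.282 in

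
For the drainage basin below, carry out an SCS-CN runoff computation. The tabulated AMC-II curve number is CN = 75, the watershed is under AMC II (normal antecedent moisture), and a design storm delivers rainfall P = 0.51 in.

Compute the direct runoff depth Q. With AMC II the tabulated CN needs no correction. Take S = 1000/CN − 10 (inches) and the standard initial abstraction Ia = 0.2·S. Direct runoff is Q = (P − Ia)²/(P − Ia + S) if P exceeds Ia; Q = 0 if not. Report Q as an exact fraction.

Q = 0 in ≈ 0.000 in

CN(II) = 75; AMC II needs no correction.
S = 1000/75 − 10 = 10/3 in ≈ 3.333 in
Ia = 0.2·(10/3) = 2/3 in ≈ 0.667 in
P = 0.510 ≤ Ia = 0.667 in: entire storm abstracted, Q = 0.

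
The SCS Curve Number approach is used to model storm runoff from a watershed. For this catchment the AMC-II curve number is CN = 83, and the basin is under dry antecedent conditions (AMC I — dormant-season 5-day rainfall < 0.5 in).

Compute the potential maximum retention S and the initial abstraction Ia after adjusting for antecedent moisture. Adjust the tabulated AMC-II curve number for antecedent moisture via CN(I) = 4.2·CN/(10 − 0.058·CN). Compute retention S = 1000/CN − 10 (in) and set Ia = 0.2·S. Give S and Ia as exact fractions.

CN(I) from CN(II)=83: (4.2·83)/(10 − 0.058·83) = 174300/2593 ≈ 67.219
S = 1000/(174300/2593) − 10 = 8500/1743 in ≈ 4.877 in
Initial abstraction Ia = S/5 = (8500/1743)/5 = 1700/1743 ≈ 0.975 in

S = 8500/1743 in ≈ 4.877 in; Ia = 1700/1743 in ≈ 0.975 in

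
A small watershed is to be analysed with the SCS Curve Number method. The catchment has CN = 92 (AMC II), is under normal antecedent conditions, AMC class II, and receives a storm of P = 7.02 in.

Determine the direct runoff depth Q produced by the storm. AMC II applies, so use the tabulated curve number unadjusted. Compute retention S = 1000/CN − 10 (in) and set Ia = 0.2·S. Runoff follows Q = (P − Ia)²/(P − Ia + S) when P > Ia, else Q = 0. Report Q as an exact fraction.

Q = 61984129/10203950 in ≈ 6.075 in

CN(II) = 92; AMC II needs no correction.
Max retention: S = 1000/92 − 10 = 20/23 in (≈ 0.870 in)
Initial abstraction Ia = S/5 = (20/23)/5 = 4/23 ≈ 0.174 in
Since P=7.020 > Ia=0.174: effective rainfall P−Ia = 7873/1150 in
Runoff Q = (P−Ia)²/(P−Ia+S) = (6.846)²/(6.846+0.870) = 61984129/10203950 ≈ 6.075 in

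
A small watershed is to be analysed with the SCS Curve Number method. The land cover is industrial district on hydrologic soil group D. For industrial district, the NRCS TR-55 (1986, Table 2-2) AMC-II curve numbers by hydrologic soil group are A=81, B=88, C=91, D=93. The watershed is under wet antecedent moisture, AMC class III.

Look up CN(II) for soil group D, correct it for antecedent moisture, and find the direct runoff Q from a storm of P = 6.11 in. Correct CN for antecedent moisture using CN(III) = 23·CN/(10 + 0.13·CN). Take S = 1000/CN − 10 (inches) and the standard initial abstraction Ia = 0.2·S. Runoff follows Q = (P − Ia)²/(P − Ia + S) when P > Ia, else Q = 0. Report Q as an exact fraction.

Q = 1671665399041/291530513100 in ≈ 5.734 in

NRCS table: industrial district, soil group D → CN(II) = 93
Wet (AMC III): CN(III) = 23·93/(10 + 0.13·93) = 2139/(2209/100) = 213900/2209 ≈ 96.831
Retention S: 1000/CN − 10 with CN=96.831 → S = 700/2139 ≈ 0.327 in
Ia = 0.2·(700/2139) = 140/2139 in ≈ 0.065 in
Excess rainfall: 6.110 − 0.065 = 6.045 in; P > Ia so Q > 0
Q: (1292929/213900)² ÷ (1362929/213900) = 1671665399041/291530513100 in (≈ 5.734 in)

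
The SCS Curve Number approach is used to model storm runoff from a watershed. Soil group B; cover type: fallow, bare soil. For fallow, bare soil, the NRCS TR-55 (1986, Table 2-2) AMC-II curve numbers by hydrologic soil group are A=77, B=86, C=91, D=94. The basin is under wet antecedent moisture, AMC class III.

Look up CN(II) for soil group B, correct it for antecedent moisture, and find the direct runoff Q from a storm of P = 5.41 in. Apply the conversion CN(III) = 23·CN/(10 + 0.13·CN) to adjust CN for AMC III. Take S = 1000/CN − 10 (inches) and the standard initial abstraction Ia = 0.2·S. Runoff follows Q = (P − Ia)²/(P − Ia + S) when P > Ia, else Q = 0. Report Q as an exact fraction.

NRCS table: fallow, bare soil, soil group B → CN(II) = 86
CN(III) from CN(II)=86: (23·86)/(10 + 0.13·86) = 98900/1059 ≈ 93.390
Max retention: S = 1000/(98900/1059) − 10 = 700/989 in (≈ 0.708 in)
Initial abstraction Ia = S/5 = (700/989)/5 = 140/989 ≈ 0.142 in
P − Ia = 5.410 − 0.142 = 521049/98900 ≈ 5.268 in (> 0, runoff occurs)
Q = (521049/98900)²/((521049/98900) + 700/989) = (271492060401/9781210000)/(591049/98900) = 271492060401/58454746100 in ≈ 4.644 in

Q = 271492060401/58454746100 in ≈ 4.644 in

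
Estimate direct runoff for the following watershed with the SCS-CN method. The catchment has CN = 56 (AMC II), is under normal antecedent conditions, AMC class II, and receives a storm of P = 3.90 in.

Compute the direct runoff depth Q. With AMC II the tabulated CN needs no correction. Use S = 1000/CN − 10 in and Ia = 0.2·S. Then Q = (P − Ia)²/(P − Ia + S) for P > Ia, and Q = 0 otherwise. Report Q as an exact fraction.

Q = 26569/49910 in ≈ 0.532 in

Average conditions: CN = 56 (no AMC adjustment).
S = 1000/56 − 10 = 55/7 in ≈ 7.857 in
Ia = 0.2S: 0.2·7.857 = 1.571 in (exactly 11/7)
Since P=3.900 > Ia=1.571: effective rainfall P−Ia = 163/70 in
Q = (163/70)²/((163/70) + 55/7) = (26569/4900)/(713/70) = 26569/49910 in ≈ 0.532 in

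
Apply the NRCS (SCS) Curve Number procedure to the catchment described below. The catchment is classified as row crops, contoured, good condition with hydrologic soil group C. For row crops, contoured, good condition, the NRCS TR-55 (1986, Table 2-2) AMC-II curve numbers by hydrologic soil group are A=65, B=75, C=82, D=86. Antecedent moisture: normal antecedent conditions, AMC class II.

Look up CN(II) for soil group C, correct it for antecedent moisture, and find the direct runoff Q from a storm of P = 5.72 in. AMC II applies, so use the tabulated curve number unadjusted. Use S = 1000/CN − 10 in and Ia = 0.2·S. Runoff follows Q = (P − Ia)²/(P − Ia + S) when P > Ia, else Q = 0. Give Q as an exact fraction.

Q = 29300569/7854575 in ≈ 3.730 in

NRCS table: row crops, contoured, good condition, soil group C → CN(II) = 82
Average conditions: CN = 82 (no AMC adjustment).
Max retention: S = 1000/82 − 10 = 90/41 in (≈ 2.195 in)
Initial abstraction Ia = S/5 = (90/41)/5 = 18/41 ≈ 0.439 in
P − Ia = 5.720 − 0.439 = 5413/1025 ≈ 5.281 in (> 0, runoff occurs)
Runoff Q = (P−Ia)²/(P−Ia+S) = (5.281)²/(5.281+2.195) = 29300569/7854575 ≈ 3.730 in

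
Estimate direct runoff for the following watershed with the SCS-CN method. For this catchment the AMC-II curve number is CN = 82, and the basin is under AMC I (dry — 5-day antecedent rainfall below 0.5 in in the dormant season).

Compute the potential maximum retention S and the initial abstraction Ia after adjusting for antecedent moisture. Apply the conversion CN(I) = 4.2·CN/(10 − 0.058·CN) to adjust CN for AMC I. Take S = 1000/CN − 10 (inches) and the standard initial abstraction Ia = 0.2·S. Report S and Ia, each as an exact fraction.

S = 1500/287 in ≈ 5.226 in; Ia = 300/287 in ≈ 1.045 in

CN(I) from CN(II)=82: (4.2·82)/(10 − 0.058·82) = 28700/437 ≈ 65.675
Max retention: S = 1000/(28700/437) − 10 = 1500/287 in (≈ 5.226 in)
Initial abstraction Ia = S/5 = (1500/287)/5 = 300/287 ≈ 1.045 in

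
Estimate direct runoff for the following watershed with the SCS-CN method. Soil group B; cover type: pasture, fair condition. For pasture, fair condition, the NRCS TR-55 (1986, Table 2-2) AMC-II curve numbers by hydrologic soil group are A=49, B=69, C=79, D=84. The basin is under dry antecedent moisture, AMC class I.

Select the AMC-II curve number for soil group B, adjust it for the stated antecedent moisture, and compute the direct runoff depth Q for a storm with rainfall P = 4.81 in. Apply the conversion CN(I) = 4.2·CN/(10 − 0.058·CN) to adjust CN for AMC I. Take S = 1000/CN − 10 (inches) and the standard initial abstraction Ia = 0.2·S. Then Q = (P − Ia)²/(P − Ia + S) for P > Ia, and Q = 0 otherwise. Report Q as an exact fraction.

NRCS table: pasture, fair condition, soil group B → CN(II) = 69
Dry (AMC I): CN(I) = 4.2·69/(10 − 0.058·69) = (1449/5)/(2999/500) = 144900/2999 ≈ 48.316
Max retention: S = 1000/(144900/2999) − 10 = 15500/1449 in (≈ 10.697 in)
Initial abstraction Ia = S/5 = (15500/1449)/5 = 3100/1449 ≈ 2.139 in
P − Ia = 4.810 − 2.139 = 386969/144900 ≈ 2.671 in (> 0, runoff occurs)
Q: (386969/144900)² ÷ (1936969/144900) = 149745006961/280666808100 in (≈ 0.534 in)

Q = 149745006961/280666808100 in ≈ 0.534 in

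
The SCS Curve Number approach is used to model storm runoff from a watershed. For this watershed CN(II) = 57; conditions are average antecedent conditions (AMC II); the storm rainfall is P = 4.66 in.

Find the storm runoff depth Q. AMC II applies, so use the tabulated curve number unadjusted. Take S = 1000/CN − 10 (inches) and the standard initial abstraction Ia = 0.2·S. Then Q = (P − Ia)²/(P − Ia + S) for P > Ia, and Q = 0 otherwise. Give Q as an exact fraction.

CN(II) = 57; AMC II needs no correction.
S = 1000/57 − 10 = 430/57 in ≈ 7.544 in
Ia = 0.2·(430/57) = 86/57 in ≈ 1.509 in
Excess rainfall: 4.660 − 1.509 = 3.151 in; P > Ia so Q > 0
Q: (8981/2850)² ÷ (30481/2850) = 80658361/86870850 in (≈ 0.928 in)

Q = 80658361/86870850 in ≈ 0.928 in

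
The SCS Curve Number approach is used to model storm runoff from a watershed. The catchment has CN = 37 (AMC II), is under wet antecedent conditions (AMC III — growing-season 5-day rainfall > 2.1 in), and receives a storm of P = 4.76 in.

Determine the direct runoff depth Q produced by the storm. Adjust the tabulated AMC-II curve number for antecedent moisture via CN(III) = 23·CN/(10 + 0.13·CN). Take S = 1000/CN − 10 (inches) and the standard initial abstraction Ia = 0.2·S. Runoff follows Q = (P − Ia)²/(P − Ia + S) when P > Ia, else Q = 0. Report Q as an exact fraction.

CN(III) from CN(II)=37: (23·37)/(10 + 0.13·37) = 85100/1481 ≈ 57.461
Max retention: S = 1000/(85100/1481) − 10 = 6300/851 in (≈ 7.403 in)
Initial abstraction Ia = S/5 = (6300/851)/5 = 1260/851 ≈ 1.481 in
Since P=4.760 > Ia=1.481: effective rainfall P−Ia = 69769/21275 in
Q: (69769/21275)² ÷ (227269/21275) = 695387623/690735425 in (≈ 1.007 in)

Q = 695387623/690735425 in ≈ 1.007 in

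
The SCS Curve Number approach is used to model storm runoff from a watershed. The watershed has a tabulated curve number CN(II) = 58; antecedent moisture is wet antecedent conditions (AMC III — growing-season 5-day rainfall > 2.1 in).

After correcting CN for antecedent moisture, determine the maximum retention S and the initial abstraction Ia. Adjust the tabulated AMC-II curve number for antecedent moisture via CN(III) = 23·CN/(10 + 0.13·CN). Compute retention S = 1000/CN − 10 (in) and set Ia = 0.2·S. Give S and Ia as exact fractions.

Adjust CN=58 to AMC III: 23·58/(10 + 0.13·58) → 1334 ÷ (877/50) = 66700/877 ≈ 76.055
Retention S: 1000/CN − 10 with CN=76.055 → S = 2100/667 ≈ 3.148 in
Ia = 0.2·(2100/667) = 420/667 in ≈ 0.630 in

S = 2100/667 in ≈ 3.148 in; Ia = 420/667 in ≈ 0.630 in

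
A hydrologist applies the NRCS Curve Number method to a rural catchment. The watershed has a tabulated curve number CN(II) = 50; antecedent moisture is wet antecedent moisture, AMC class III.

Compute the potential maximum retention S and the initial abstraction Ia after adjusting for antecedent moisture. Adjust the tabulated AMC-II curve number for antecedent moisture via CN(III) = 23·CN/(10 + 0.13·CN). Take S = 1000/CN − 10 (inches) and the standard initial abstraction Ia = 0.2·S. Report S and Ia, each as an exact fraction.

CN(III) from CN(II)=50: (23·50)/(10 + 0.13·50) = 2300/33 ≈ 69.697
Retention S: 1000/CN − 10 with CN=69.697 → S = 100/23 ≈ 4.348 in
Initial abstraction Ia = S/5 = (100/23)/5 = 20/23 ≈ 0.870 in

S = 100/23 in ≈ 4.348 in; Ia = 20/23 in ≈ 0.870 in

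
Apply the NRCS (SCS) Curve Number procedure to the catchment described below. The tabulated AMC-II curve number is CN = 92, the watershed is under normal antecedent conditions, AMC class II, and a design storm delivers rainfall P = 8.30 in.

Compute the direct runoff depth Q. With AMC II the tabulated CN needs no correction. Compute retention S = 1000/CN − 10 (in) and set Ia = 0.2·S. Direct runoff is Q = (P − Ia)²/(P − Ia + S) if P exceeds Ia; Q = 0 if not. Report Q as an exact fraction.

Q = 3493161/475870 in ≈ 7.341 in

Average conditions: CN = 92 (no AMC adjustment).
Retention S: 1000/CN − 10 with CN=92.000 → S = 20/23 ≈ 0.870 in
Ia = 0.2·(20/23) = 4/23 in ≈ 0.174 in
Since P=8.300 > Ia=0.174: effective rainfall P−Ia = 1869/230 in
Q: (1869/230)² ÷ (2069/230) = 3493161/475870 in (≈ 7.341 in)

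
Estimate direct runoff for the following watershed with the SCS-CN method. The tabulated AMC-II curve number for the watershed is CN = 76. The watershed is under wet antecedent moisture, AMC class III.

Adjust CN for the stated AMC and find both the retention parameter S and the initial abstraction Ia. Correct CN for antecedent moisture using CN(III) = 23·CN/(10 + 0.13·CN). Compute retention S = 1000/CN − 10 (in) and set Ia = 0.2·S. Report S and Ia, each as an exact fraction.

CN(III) from CN(II)=76: (23·76)/(10 + 0.13·76) = 43700/497 ≈ 87.928
Max retention: S = 1000/(43700/497) − 10 = 600/437 in (≈ 1.373 in)
Ia = 0.2S: 0.2·1.373 = 0.275 in (exactly 120/437)

S = 600/437 in ≈ 1.373 in; Ia = 120/437 in ≈ 0.275 in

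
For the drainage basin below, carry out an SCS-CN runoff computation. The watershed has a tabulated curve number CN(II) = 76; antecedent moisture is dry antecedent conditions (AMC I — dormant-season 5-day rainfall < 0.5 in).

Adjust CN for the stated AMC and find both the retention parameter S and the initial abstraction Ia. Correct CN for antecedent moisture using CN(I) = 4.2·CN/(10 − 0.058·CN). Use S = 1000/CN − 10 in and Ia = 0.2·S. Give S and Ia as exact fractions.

CN(I) from CN(II)=76: (4.2·76)/(10 − 0.058·76) = 13300/233 ≈ 57.082
S = 1000/(13300/233) − 10 = 1000/133 in ≈ 7.519 in
Ia = 0.2·(1000/133) = 200/133 in ≈ 1.504 in

S = 1000/133 in ≈ 7.519 in; Ia = 200/133 in ≈ 1.504 in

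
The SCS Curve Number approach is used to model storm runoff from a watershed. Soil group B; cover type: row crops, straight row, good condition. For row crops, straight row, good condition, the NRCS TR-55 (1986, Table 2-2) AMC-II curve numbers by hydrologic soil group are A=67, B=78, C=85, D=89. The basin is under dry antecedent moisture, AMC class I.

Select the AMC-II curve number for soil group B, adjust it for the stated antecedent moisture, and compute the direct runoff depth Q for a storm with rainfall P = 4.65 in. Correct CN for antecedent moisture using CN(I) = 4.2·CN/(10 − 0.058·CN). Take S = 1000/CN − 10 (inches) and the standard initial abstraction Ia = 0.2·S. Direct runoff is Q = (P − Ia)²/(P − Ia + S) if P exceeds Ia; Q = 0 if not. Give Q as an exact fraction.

NRCS table: row crops, straight row, good condition, soil group B → CN(II) = 78
Adjust CN=78 to AMC I: 4.2·78/(10 − 0.058·78) → (1638/5) ÷ (1369/250) = 81900/1369 ≈ 59.825
Max retention: S = 1000/(81900/1369) − 10 = 5500/819 in (≈ 6.716 in)
Ia = 0.2S: 0.2·6.716 = 1.343 in (exactly 1100/819)
Excess rainfall: 4.650 − 1.343 = 3.307 in; P > Ia so Q > 0
Q: (54167/16380)² ÷ (164167/16380) = 2934063889/2689055460 in (≈ 1.091 in)

Q = 2934063889/2689055460 in ≈ 1.091 in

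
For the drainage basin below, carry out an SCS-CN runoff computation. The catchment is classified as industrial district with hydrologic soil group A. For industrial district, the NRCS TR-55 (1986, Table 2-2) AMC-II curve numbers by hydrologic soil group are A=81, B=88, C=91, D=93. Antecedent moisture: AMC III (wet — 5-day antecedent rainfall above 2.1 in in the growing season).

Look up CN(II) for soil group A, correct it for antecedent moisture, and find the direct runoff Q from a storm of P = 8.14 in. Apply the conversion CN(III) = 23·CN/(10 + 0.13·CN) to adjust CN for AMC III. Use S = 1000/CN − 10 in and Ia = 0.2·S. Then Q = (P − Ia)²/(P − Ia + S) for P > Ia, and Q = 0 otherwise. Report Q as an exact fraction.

Q = 546477256081/77709549150 in ≈ 7.032 in

NRCS table: industrial district, soil group A → CN(II) = 81
CN(III) from CN(II)=81: (23·81)/(10 + 0.13·81) = 186300/2053 ≈ 90.745
Retention S: 1000/CN − 10 with CN=90.745 → S = 1900/1863 ≈ 1.020 in
Ia = 0.2·(1900/1863) = 380/1863 in ≈ 0.204 in
Excess rainfall: 8.140 − 0.204 = 7.936 in; P > Ia so Q > 0
Q = (739241/93150)²/((739241/93150) + 1900/1863) = (546477256081/8676922500)/(834241/93150) = 546477256081/77709549150 in ≈ 7.032 in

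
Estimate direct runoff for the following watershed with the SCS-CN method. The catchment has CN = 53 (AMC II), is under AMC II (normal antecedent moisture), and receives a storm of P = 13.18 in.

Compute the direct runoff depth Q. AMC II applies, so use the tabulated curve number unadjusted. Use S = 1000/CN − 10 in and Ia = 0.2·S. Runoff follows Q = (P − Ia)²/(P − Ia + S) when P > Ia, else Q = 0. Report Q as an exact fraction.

Q = 913671529/142376550 in ≈ 6.417 in

Average conditions: CN = 53 (no AMC adjustment).
S = 1000/53 − 10 = 470/53 in ≈ 8.868 in
Ia = 0.2·(470/53) = 94/53 in ≈ 1.774 in
Since P=13.180 > Ia=1.774: effective rainfall P−Ia = 30227/2650 in
Q: (30227/2650)² ÷ (53727/2650) = 913671529/142376550 in (≈ 6.417 in)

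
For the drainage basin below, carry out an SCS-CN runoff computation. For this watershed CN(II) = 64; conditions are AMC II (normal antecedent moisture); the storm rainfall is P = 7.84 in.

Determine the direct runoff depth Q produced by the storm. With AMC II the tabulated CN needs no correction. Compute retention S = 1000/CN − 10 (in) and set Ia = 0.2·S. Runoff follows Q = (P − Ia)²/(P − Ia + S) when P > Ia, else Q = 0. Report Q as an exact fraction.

CN(II) = 64; AMC II needs no correction.
S = 1000/64 − 10 = 45/8 in ≈ 5.625 in
Ia = 0.2S: 0.2·5.625 = 1.125 in (exactly 9/8)
Excess rainfall: 7.840 − 1.125 = 6.715 in; P > Ia so Q > 0
Q: (1343/200)² ÷ (617/50) = 1803649/493600 in (≈ 3.654 in)

Q = 1803649/493600 in ≈ 3.654 in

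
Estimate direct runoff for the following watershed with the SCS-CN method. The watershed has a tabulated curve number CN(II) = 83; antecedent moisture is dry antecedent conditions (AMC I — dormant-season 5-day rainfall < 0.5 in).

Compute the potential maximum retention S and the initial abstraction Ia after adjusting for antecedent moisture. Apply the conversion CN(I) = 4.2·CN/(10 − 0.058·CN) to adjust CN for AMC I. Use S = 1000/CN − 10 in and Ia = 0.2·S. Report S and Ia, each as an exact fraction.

S = 8500/1743 in ≈ 4.877 in; Ia = 1700/1743 in ≈ 0.975 in

Dry (AMC I): CN(I) = 4.2·83/(10 − 0.058·83) = (1743/5)/(2593/500) = 174300/2593 ≈ 67.219
Retention S: 1000/CN − 10 with CN=67.219 → S = 8500/1743 ≈ 4.877 in
Ia = 0.2S: 0.2·4.877 = 0.975 in (exactly 1700/1743)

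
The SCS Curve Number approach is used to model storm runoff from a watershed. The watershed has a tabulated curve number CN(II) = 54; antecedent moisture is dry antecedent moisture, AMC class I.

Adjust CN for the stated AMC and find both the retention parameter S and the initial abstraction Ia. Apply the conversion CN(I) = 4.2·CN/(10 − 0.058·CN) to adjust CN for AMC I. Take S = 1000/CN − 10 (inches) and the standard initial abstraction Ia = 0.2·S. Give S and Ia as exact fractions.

S = 11500/567 in ≈ 20.282 in; Ia = 2300/567 in ≈ 4.056 in

Dry (AMC I): CN(I) = 4.2·54/(10 − 0.058·54) = (1134/5)/(1717/250) = 56700/1717 ≈ 33.023
Max retention: S = 1000/(56700/1717) − 10 = 11500/567 in (≈ 20.282 in)
Ia = 0.2S: 0.2·20.282 = 4.056 in (exactly 2300/567)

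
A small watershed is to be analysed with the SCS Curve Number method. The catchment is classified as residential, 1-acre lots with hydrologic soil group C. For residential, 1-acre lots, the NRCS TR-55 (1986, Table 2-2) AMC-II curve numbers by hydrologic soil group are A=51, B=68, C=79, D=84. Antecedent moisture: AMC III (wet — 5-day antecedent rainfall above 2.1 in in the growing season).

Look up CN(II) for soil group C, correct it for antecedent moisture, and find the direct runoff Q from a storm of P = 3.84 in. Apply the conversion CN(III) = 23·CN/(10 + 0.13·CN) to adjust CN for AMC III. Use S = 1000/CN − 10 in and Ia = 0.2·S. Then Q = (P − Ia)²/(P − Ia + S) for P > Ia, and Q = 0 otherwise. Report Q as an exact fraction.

NRCS table: residential, 1-acre lots, soil group C → CN(II) = 79
Wet (AMC III): CN(III) = 23·79/(10 + 0.13·79) = 1817/(2027/100) = 181700/2027 ≈ 89.640
Retention S: 1000/CN − 10 with CN=89.640 → S = 2100/1817 ≈ 1.156 in
Ia = 0.2·(2100/1817) = 420/1817 in ≈ 0.231 in
Excess rainfall: 3.840 − 0.231 = 3.609 in; P > Ia so Q > 0
Q = (163932/45425)²/((163932/45425) + 2100/1817) = (26873700624/2063430625)/(216432/45425) = 186622921/68273775 in ≈ 2.733 in

Q = 186622921/68273775 in ≈ 2.733 in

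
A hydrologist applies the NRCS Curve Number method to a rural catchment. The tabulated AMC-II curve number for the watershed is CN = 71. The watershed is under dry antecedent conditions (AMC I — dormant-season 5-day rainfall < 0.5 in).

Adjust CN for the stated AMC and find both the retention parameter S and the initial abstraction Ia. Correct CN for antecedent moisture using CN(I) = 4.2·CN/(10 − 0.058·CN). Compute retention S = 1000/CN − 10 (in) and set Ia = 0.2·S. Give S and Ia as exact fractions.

S = 14500/1491 in ≈ 9.725 in; Ia = 2900/1491 in ≈ 1.945 in

Adjust CN=71 to AMC I: 4.2·71/(10 − 0.058·71) → (1491/5) ÷ (2941/500) = 149100/2941 ≈ 50.697
Retention S: 1000/CN − 10 with CN=50.697 → S = 14500/1491 ≈ 9.725 in
Ia = 0.2·(14500/1491) = 2900/1491 in ≈ 1.945 in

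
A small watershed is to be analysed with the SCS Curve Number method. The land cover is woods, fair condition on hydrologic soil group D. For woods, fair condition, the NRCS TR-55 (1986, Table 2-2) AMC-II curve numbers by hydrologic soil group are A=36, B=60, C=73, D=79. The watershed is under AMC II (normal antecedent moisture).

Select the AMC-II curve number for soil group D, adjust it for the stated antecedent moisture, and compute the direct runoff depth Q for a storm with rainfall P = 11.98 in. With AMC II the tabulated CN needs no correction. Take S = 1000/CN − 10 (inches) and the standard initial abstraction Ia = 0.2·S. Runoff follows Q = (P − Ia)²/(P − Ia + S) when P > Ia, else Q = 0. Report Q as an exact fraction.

NRCS table: woods, fair condition, soil group D → CN(II) = 79
AMC II — tabulated CN = 79 applies directly.
Retention S: 1000/CN − 10 with CN=79.000 → S = 210/79 ≈ 2.658 in
Initial abstraction Ia = S/5 = (210/79)/5 = 42/79 ≈ 0.532 in
Excess rainfall: 11.980 − 0.532 = 11.448 in; P > Ia so Q > 0
Runoff Q = (P−Ia)²/(P−Ia+S) = (11.448)²/(11.448+2.658) = 2044938841/220097950 ≈ 9.291 in

Q = 2044938841/220097950 in ≈ 9.291 in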